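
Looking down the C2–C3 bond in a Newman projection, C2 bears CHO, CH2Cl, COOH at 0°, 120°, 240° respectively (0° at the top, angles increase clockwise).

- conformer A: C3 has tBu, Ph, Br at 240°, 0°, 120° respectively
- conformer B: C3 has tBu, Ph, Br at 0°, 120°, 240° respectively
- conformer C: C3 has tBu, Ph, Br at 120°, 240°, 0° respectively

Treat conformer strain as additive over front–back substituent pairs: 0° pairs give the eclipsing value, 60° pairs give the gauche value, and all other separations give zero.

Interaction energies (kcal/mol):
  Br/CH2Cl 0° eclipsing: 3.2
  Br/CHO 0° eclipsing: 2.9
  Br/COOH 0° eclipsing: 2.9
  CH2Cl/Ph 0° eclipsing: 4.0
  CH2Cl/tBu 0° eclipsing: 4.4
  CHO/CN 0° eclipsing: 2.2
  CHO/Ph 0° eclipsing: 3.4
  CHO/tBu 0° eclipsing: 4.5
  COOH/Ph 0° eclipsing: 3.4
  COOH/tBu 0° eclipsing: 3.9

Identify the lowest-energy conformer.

A

A is eclipsed. CHO at 0° is eclipsed with Ph at 0° (3.4); CH2Cl at 120° is eclipsed with Br at 120° (3.2); COOH at 240° is eclipsed with tBu at 240° (3.9). Total 10.5 kcal/mol.
B is eclipsed. CHO at 0° is eclipsed with tBu at 0° (4.5); CH2Cl at 120° is eclipsed with Ph at 120° (4.0); COOH at 240° is eclipsed with Br at 240° (2.9). Total 11.4 kcal/mol.
C is eclipsed. CHO at 0° is eclipsed with Br at 0° (2.9); CH2Cl at 120° is eclipsed with tBu at 120° (4.4); COOH at 240° is eclipsed with Ph at 240° (3.4). Total 10.7 kcal/mol.
A has the lowest total (10.5 kcal/mol).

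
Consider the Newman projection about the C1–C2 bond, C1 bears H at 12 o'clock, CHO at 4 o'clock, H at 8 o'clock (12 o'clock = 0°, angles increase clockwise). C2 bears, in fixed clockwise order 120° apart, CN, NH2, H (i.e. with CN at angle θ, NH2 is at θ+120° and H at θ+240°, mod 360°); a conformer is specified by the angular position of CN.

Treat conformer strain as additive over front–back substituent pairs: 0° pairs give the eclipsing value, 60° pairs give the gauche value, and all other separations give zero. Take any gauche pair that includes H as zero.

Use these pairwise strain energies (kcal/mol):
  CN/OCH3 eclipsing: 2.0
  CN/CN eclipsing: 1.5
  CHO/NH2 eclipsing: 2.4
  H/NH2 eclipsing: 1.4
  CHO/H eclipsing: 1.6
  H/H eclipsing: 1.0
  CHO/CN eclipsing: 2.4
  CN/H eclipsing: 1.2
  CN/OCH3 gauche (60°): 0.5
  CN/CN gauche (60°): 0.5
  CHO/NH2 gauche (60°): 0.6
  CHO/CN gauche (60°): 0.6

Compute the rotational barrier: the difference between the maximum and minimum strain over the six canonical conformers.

4.2 kcal/mol

CN at 0° is eclipsed. H at 0° is eclipsed with CN at 0° (1.2); CHO at 120° is eclipsed with NH2 at 120° (2.4); H at 240° is eclipsed with H at 240° (1.0). Total 4.6 kcal/mol.
CN at 60° is staggered. CHO at 120° is gauche with CN at 60° (0.6); CHO at 120° is gauche with NH2 at 180° (0.6). Total 1.2 kcal/mol.
CN at 120° is eclipsed. H at 0° is eclipsed with H at 0° (1.0); CHO at 120° is eclipsed with CN at 120° (2.4); H at 240° is eclipsed with NH2 at 240° (1.4). Total 4.8 kcal/mol.
CN at 180° is staggered. CHO at 120° is gauche with CN at 180° (0.6). Total 0.6 kcal/mol.
CN at 240° is eclipsed. H at 0° is eclipsed with NH2 at 0° (1.4); CHO at 120° is eclipsed with H at 120° (1.6); H at 240° is eclipsed with CN at 240° (1.2). Total 4.2 kcal/mol.
CN at 300° is staggered. CHO at 120° is gauche with NH2 at 60° (0.6). Total 0.6 kcal/mol.
Max at 120° (4.8 kcal/mol), min at 180° (0.6 kcal/mol); barrier = 4.2 kcal/mol.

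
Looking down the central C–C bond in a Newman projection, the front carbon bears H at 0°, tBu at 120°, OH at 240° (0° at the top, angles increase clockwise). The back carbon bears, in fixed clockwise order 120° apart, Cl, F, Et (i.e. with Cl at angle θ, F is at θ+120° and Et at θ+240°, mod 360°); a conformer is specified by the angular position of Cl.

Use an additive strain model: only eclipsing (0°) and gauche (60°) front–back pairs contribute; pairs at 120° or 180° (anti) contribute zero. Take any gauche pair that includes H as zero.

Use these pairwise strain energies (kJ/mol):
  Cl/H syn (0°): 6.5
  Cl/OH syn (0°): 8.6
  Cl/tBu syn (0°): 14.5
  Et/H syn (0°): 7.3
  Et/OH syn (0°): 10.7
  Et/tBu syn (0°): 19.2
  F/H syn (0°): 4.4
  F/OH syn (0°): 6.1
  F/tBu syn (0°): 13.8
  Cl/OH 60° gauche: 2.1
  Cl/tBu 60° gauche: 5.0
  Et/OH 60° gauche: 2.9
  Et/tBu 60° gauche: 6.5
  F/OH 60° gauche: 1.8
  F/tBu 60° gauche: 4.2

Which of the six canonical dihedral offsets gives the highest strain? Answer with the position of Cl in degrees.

Cl at 0° (eclipsed): H(0°)/Cl(0°) eclipsed 6.5; tBu(120°)/F(120°) eclipsed 13.8; OH(240°)/Et(240°) eclipsed 10.7 → 31.0 kJ/mol.
Cl at 60° (staggered): tBu(120°)/Cl(60°) gauche 5.0; tBu(120°)/F(180°) gauche 4.2; OH(240°)/F(180°) gauche 1.8; OH(240°)/Et(300°) gauche 2.9 → 13.9 kJ/mol.
Cl at 120° (eclipsed): H(0°)/Et(0°) eclipsed 7.3; tBu(120°)/Cl(120°) eclipsed 14.5; OH(240°)/F(240°) eclipsed 6.1 → 27.9 kJ/mol.
Cl at 180° (staggered): tBu(120°)/Cl(180°) gauche 5.0; tBu(120°)/Et(60°) gauche 6.5; OH(240°)/Cl(180°) gauche 2.1; OH(240°)/F(300°) gauche 1.8 → 15.4 kJ/mol.
Cl at 240° (eclipsed): H(0°)/F(0°) eclipsed 4.4; tBu(120°)/Et(120°) eclipsed 19.2; OH(240°)/Cl(240°) eclipsed 8.6 → 32.2 kJ/mol.
Cl at 300° (staggered): tBu(120°)/F(60°) gauche 4.2; tBu(120°)/Et(180°) gauche 6.5; OH(240°)/Cl(300°) gauche 2.1; OH(240°)/Et(180°) gauche 2.9 → 15.7 kJ/mol.
The maximum (32.2 kJ/mol) occurs with Cl at 240°.

240°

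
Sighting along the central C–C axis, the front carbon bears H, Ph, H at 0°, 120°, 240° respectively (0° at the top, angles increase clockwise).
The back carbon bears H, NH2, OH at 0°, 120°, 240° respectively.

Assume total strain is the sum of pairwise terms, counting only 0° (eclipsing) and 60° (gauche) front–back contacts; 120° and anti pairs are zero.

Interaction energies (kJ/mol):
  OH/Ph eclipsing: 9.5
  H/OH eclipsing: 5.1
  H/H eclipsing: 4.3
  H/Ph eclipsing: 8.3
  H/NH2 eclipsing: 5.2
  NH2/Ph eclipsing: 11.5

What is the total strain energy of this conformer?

This conformer (eclipsed): H–H eclipsed, Ph–NH2 eclipsed, H–OH eclipsed; 4.3 + 11.5 + 5.1 = 20.9 kJ/mol.

20.9 kJ/mol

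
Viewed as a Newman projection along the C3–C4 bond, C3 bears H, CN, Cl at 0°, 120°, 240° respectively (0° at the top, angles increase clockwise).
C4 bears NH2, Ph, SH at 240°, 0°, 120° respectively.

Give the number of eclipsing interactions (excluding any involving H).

2

Non-H eclipsing pairs: CN(120°)/SH(120°); Cl(240°)/NH2(240°) — 2 interactions.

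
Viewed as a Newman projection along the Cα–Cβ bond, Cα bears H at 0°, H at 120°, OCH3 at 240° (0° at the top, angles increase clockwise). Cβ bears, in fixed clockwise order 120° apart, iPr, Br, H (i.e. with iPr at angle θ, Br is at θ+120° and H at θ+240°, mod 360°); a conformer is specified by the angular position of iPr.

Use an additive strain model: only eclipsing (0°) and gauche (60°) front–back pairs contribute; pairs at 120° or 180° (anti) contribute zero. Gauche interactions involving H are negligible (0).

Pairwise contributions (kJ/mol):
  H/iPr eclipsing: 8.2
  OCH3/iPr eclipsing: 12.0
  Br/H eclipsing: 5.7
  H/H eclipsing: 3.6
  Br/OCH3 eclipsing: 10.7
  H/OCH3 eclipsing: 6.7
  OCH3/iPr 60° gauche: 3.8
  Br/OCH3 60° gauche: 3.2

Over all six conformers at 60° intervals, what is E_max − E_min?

19.3 kJ/mol

iPr at 0° (eclipsed): H–iPr eclipsed, H–Br eclipsed, OCH3–H eclipsed; 8.2 + 5.7 + 6.7 = 20.6 kJ/mol.
iPr at 60° (staggered): OCH3–Br gauche; 3.2 = 3.2 kJ/mol.
iPr at 120° (eclipsed): H–H eclipsed, H–iPr eclipsed, OCH3–Br eclipsed; 3.6 + 8.2 + 10.7 = 22.5 kJ/mol.
iPr at 180° (staggered): OCH3–iPr gauche, OCH3–Br gauche; 3.8 + 3.2 = 7.0 kJ/mol.
iPr at 240° (eclipsed): H–Br eclipsed, H–H eclipsed, OCH3–iPr eclipsed; 5.7 + 3.6 + 12.0 = 21.3 kJ/mol.
iPr at 300° (staggered): OCH3–iPr gauche; 3.8 = 3.8 kJ/mol.
Max at 120° (22.5 kJ/mol), min at 60° (3.2 kJ/mol); barrier = 19.3 kJ/mol.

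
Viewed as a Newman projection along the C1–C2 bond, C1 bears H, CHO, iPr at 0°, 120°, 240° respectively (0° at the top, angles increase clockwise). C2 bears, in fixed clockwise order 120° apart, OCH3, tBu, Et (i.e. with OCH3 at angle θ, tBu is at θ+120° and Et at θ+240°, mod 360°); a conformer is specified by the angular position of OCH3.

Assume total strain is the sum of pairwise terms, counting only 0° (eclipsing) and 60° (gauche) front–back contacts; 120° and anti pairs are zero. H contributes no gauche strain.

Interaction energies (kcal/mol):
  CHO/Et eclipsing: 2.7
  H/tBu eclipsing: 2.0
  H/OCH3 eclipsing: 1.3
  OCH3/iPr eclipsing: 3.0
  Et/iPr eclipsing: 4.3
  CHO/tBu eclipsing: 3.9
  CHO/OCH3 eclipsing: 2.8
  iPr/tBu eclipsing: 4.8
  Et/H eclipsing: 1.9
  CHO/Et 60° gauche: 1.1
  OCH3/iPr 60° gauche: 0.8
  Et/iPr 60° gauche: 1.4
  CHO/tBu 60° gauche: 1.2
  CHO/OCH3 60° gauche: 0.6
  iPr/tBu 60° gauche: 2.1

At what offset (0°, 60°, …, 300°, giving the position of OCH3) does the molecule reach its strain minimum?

300°

OCH3 at 0° is eclipsed. H at 0° is eclipsed with OCH3 at 0° (1.3); CHO at 120° is eclipsed with tBu at 120° (3.9); iPr at 240° is eclipsed with Et at 240° (4.3). Total 9.5 kcal/mol.
OCH3 at 60° is staggered. CHO at 120° is gauche with OCH3 at 60° (0.6); CHO at 120° is gauche with tBu at 180° (1.2); iPr at 240° is gauche with tBu at 180° (2.1); iPr at 240° is gauche with Et at 300° (1.4). Total 5.3 kcal/mol.
OCH3 at 120° is eclipsed. H at 0° is eclipsed with Et at 0° (1.9); CHO at 120° is eclipsed with OCH3 at 120° (2.8); iPr at 240° is eclipsed with tBu at 240° (4.8). Total 9.5 kcal/mol.
OCH3 at 180° is staggered. CHO at 120° is gauche with OCH3 at 180° (0.6); CHO at 120° is gauche with Et at 60° (1.1); iPr at 240° is gauche with OCH3 at 180° (0.8); iPr at 240° is gauche with tBu at 300° (2.1). Total 4.6 kcal/mol.
OCH3 at 240° is eclipsed. H at 0° is eclipsed with tBu at 0° (2.0); CHO at 120° is eclipsed with Et at 120° (2.7); iPr at 240° is eclipsed with OCH3 at 240° (3.0). Total 7.7 kcal/mol.
OCH3 at 300° is staggered. CHO at 120° is gauche with tBu at 60° (1.2); CHO at 120° is gauche with Et at 180° (1.1); iPr at 240° is gauche with OCH3 at 300° (0.8); iPr at 240° is gauche with Et at 180° (1.4). Total 4.5 kcal/mol.
The minimum (4.5 kcal/mol) occurs with OCH3 at 300°.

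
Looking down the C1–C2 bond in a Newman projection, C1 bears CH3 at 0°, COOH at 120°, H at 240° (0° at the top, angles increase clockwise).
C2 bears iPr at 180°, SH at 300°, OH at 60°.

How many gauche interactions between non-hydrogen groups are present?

4

Non-H gauche pairs: CH3(0°)/SH(300°); CH3(0°)/OH(60°); COOH(120°)/iPr(180°); COOH(120°)/OH(60°) — 4 interactions.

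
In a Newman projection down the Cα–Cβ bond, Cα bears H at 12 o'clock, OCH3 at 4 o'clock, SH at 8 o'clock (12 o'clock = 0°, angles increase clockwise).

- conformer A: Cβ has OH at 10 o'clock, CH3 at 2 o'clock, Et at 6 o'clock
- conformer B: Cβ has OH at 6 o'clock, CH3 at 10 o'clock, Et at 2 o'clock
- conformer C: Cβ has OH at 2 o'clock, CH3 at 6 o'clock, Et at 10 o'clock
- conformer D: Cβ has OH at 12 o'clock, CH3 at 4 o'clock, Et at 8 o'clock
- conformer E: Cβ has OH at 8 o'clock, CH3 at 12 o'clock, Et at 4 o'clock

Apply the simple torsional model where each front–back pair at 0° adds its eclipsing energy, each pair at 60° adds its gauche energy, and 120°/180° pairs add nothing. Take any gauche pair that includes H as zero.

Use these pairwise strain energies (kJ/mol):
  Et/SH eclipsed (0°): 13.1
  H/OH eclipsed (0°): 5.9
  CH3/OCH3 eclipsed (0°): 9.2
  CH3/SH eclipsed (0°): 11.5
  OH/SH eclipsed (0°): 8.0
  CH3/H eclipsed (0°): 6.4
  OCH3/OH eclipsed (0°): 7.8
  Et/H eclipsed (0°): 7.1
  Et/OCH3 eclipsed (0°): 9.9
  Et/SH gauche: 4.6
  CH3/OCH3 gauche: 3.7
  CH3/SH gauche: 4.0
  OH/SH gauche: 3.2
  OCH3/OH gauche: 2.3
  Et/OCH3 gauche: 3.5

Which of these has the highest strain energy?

A (staggered): OCH3–CH3 gauche, OCH3–Et gauche, SH–OH gauche, SH–Et gauche; 3.7 + 3.5 + 3.2 + 4.6 = 15.0 kJ/mol.
B (staggered): OCH3–OH gauche, OCH3–Et gauche, SH–OH gauche, SH–CH3 gauche; 2.3 + 3.5 + 3.2 + 4.0 = 13.0 kJ/mol.
C (staggered): OCH3–OH gauche, OCH3–CH3 gauche, SH–CH3 gauche, SH–Et gauche; 2.3 + 3.7 + 4.0 + 4.6 = 14.6 kJ/mol.
D (eclipsed): H–OH eclipsed, OCH3–CH3 eclipsed, SH–Et eclipsed; 5.9 + 9.2 + 13.1 = 28.2 kJ/mol.
E (eclipsed): H–CH3 eclipsed, OCH3–Et eclipsed, SH–OH eclipsed; 6.4 + 9.9 + 8.0 = 24.3 kJ/mol.
D has the highest total (28.2 kJ/mol).

D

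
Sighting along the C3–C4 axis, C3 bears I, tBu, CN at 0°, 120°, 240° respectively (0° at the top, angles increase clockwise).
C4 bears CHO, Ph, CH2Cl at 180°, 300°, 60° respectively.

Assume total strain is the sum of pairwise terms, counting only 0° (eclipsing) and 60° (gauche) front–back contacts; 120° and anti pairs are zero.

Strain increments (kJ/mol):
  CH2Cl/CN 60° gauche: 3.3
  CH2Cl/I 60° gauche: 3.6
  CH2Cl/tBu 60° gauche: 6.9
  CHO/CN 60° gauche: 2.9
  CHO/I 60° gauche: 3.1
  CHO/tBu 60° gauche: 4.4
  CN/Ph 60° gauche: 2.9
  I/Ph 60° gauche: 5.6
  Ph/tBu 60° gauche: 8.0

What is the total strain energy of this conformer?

This conformer (staggered): I–Ph gauche, I–CH2Cl gauche, tBu–CHO gauche, tBu–CH2Cl gauche, CN–CHO gauche, CN–Ph gauche; 5.6 + 3.6 + 4.4 + 6.9 + 2.9 + 2.9 = 26.3 kJ/mol.

26.3 kJ/mol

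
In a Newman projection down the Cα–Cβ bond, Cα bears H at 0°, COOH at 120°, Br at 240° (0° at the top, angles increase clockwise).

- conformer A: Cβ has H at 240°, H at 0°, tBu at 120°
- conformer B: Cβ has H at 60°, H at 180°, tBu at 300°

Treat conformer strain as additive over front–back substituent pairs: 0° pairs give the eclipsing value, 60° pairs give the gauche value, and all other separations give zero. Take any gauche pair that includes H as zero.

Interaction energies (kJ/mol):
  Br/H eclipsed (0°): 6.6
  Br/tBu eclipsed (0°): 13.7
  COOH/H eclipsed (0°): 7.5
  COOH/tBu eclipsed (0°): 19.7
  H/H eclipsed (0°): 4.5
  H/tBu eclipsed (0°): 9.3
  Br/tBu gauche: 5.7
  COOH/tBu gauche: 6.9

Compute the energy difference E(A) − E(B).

+25.1 kJ/mol

A is eclipsed. H at 0° is eclipsed with H at 0° (4.5); COOH at 120° is eclipsed with tBu at 120° (19.7); Br at 240° is eclipsed with H at 240° (6.6). Total 30.8 kJ/mol.
B is staggered. Br at 240° is gauche with tBu at 300° (5.7). Total 5.7 kJ/mol.
E(A) − E(B) = 30.8 − 5.7 = +25.1 kJ/mol.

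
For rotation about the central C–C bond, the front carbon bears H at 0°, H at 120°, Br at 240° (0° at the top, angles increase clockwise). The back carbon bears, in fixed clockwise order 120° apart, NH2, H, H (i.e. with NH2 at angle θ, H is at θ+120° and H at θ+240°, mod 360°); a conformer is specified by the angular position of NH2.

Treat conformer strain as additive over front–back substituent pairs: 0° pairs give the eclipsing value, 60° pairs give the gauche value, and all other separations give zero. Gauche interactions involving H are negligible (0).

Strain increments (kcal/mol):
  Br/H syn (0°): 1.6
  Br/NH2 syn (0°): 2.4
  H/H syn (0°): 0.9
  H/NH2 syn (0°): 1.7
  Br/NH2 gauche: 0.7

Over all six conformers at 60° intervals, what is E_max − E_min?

4.2 kcal/mol

NH2 at 0° is eclipsed. H at 0° is eclipsed with NH2 at 0° (1.7); H at 120° is eclipsed with H at 120° (0.9); Br at 240° is eclipsed with H at 240° (1.6). Total 4.2 kcal/mol.
NH2 at 60° (staggered): no non-H gauche contacts → 0.0 kcal/mol.
NH2 at 120° is eclipsed. H at 0° is eclipsed with H at 0° (0.9); H at 120° is eclipsed with NH2 at 120° (1.7); Br at 240° is eclipsed with H at 240° (1.6). Total 4.2 kcal/mol.
NH2 at 180° is staggered. Br at 240° is gauche with NH2 at 180° (0.7). Total 0.7 kcal/mol.
NH2 at 240° is eclipsed. H at 0° is eclipsed with H at 0° (0.9); H at 120° is eclipsed with H at 120° (0.9); Br at 240° is eclipsed with NH2 at 240° (2.4). Total 4.2 kcal/mol.
NH2 at 300° is staggered. Br at 240° is gauche with NH2 at 300° (0.7). Total 0.7 kcal/mol.
Max at 0° (4.2 kcal/mol), min at 60° (0.0 kcal/mol); barrier = 4.2 kcal/mol.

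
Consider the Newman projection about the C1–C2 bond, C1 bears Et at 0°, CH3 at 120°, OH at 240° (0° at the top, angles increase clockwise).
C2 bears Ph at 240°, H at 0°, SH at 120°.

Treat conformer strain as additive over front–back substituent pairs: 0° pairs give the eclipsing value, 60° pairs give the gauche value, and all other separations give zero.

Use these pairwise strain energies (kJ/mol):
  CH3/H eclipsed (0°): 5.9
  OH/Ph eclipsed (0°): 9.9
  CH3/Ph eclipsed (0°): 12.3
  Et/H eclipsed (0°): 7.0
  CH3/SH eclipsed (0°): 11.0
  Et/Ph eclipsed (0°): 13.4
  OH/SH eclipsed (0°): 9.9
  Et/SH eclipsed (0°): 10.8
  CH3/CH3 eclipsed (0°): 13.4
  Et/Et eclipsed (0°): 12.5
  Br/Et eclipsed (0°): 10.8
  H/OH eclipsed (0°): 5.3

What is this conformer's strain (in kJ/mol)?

27.9 kJ/mol

This conformer is eclipsed. Et at 0° is eclipsed with H at 0° (7.0); CH3 at 120° is eclipsed with SH at 120° (11.0); OH at 240° is eclipsed with Ph at 240° (9.9). Total 27.9 kJ/mol.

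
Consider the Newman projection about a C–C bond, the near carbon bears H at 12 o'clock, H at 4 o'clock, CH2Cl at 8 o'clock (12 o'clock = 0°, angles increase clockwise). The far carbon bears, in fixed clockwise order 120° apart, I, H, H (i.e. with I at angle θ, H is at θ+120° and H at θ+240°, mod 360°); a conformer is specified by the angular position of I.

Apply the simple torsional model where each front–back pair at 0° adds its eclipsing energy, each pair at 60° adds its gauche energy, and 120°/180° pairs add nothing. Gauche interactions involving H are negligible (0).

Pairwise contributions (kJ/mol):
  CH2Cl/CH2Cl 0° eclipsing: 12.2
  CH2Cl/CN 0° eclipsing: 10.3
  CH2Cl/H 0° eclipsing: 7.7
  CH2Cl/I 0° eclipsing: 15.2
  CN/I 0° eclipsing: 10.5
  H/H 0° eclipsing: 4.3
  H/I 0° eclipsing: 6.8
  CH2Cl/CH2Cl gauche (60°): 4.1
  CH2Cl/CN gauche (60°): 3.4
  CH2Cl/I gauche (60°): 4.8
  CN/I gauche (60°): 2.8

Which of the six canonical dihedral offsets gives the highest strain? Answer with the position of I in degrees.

I at 0° (eclipsed): H–I eclipsed, H–H eclipsed, CH2Cl–H eclipsed; 6.8 + 4.3 + 7.7 = 18.8 kJ/mol.
I at 60° (staggered): no non-H gauche contacts → 0.0 kJ/mol.
I at 120° (eclipsed): H–H eclipsed, H–I eclipsed, CH2Cl–H eclipsed; 4.3 + 6.8 + 7.7 = 18.8 kJ/mol.
I at 180° (staggered): CH2Cl–I gauche; 4.8 = 4.8 kJ/mol.
I at 240° (eclipsed): H–H eclipsed, H–H eclipsed, CH2Cl–I eclipsed; 4.3 + 4.3 + 15.2 = 23.8 kJ/mol.
I at 300° (staggered): CH2Cl–I gauche; 4.8 = 4.8 kJ/mol.
The maximum (23.8 kJ/mol) occurs with I at 240°.

240°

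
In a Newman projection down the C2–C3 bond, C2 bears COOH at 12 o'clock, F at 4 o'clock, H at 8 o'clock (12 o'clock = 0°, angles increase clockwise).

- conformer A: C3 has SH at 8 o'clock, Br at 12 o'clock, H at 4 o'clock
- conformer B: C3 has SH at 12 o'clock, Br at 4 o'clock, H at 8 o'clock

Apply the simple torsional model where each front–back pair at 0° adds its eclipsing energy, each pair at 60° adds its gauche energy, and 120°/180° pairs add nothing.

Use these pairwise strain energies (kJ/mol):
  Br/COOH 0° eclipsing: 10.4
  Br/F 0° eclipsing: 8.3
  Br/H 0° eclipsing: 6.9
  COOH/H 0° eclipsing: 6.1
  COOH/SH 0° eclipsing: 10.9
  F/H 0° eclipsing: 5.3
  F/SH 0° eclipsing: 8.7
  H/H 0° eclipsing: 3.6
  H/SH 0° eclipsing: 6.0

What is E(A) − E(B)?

-1.1 kJ/mol

A (eclipsed): COOH(0°)/Br(0°) eclipsed 10.4; F(120°)/H(120°) eclipsed 5.3; H(240°)/SH(240°) eclipsed 6.0 → 21.7 kJ/mol.
B (eclipsed): COOH(0°)/SH(0°) eclipsed 10.9; F(120°)/Br(120°) eclipsed 8.3; H(240°)/H(240°) eclipsed 3.6 → 22.8 kJ/mol.
E(A) − E(B) = 21.7 − 22.8 = -1.1 kJ/mol.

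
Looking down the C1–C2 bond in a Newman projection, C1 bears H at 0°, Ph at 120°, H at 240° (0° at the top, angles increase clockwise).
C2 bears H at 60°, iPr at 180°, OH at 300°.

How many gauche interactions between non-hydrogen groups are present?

1

Non-H gauche pairs: Ph(120°)/iPr(180°) — 1 interaction.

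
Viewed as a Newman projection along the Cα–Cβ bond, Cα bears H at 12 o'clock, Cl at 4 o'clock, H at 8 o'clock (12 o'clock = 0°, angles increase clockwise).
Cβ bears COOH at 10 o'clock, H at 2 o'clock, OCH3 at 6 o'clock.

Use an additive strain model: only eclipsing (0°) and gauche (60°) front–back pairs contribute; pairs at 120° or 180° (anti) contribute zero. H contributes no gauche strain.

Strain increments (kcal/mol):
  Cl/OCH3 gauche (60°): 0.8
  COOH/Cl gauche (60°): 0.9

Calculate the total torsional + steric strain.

This conformer (staggered): Cl(120°)/OCH3(180°) gauche 0.8 → 0.8 kcal/mol.

0.8 kcal/mol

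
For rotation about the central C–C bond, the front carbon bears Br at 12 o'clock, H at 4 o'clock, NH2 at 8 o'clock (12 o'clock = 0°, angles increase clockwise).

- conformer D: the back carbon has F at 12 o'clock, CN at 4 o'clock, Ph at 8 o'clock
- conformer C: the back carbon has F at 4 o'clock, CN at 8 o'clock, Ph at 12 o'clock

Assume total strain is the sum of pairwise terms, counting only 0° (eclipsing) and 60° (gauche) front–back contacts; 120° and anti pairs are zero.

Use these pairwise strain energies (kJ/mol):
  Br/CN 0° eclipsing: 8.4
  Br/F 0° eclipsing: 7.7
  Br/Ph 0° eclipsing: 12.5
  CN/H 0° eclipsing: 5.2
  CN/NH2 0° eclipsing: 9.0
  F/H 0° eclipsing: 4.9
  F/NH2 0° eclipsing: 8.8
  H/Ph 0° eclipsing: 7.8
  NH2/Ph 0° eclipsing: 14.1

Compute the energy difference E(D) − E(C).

+0.6 kJ/mol

D (eclipsed): Br–F eclipsed, H–CN eclipsed, NH2–Ph eclipsed; 7.7 + 5.2 + 14.1 = 27.0 kJ/mol.
C (eclipsed): Br–Ph eclipsed, H–F eclipsed, NH2–CN eclipsed; 12.5 + 4.9 + 9.0 = 26.4 kJ/mol.
E(D) − E(C) = 27.0 − 26.4 = +0.6 kJ/mol.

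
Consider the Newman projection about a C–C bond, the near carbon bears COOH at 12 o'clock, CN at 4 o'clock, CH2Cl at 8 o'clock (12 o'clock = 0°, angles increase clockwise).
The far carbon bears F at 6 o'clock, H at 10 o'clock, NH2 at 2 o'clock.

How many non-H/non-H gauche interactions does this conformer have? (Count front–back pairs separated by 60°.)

4

Non-H gauche pairs: COOH(0°)/NH2(60°); CN(120°)/F(180°); CN(120°)/NH2(60°); CH2Cl(240°)/F(180°) — 4 interactions.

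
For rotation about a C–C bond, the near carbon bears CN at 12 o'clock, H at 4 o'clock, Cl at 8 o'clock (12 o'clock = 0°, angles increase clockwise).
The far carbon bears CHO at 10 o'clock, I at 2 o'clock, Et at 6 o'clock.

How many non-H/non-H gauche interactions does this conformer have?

4

Non-H gauche pairs: CN(0°)/CHO(300°); CN(0°)/I(60°); Cl(240°)/CHO(300°); Cl(240°)/Et(180°) — 4 interactions.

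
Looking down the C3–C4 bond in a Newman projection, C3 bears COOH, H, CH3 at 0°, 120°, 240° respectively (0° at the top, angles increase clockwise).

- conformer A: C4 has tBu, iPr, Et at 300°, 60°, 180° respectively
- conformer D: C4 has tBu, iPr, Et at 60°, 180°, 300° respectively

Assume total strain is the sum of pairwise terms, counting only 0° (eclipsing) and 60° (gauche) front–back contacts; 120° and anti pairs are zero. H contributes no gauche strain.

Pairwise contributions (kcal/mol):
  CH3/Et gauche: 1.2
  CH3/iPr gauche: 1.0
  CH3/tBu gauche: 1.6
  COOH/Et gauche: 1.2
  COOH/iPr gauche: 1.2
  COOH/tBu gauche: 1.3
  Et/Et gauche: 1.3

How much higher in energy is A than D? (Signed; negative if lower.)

A (staggered): COOH–tBu gauche, COOH–iPr gauche, CH3–tBu gauche, CH3–Et gauche; 1.3 + 1.2 + 1.6 + 1.2 = 5.3 kcal/mol.
D (staggered): COOH–tBu gauche, COOH–Et gauche, CH3–iPr gauche, CH3–Et gauche; 1.3 + 1.2 + 1.0 + 1.2 = 4.7 kcal/mol.
E(A) − E(D) = 5.3 − 4.7 = +0.6 kcal/mol.

+0.6 kcal/mol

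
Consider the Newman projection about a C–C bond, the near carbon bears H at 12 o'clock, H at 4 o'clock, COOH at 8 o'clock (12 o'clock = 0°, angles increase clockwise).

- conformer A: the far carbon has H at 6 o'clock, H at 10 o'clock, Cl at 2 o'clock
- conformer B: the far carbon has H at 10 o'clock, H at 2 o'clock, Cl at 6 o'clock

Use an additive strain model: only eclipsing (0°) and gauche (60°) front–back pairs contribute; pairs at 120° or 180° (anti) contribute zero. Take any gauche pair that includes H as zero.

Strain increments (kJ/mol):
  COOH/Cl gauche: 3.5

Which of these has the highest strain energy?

B

A (staggered): no non-H gauche contacts → 0.0 kJ/mol.
B is staggered. COOH at 240° is gauche with Cl at 180° (3.5). Total 3.5 kJ/mol.
B has the highest total (3.5 kJ/mol).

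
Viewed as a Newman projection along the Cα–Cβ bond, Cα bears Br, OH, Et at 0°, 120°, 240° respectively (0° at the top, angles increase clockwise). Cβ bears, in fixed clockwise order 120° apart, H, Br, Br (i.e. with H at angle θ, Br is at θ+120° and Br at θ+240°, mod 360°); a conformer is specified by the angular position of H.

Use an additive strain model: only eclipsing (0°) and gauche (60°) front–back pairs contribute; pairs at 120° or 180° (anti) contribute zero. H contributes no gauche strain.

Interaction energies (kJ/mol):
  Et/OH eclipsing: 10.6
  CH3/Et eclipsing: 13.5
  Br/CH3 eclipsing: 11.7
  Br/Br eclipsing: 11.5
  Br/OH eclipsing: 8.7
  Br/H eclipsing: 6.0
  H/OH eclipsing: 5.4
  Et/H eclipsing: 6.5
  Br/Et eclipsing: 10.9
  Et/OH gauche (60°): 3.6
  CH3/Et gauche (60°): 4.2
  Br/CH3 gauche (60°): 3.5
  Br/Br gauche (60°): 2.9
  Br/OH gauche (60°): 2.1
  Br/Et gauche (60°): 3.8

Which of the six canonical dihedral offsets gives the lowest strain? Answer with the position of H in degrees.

H at 0° (eclipsed): Br–H eclipsed, OH–Br eclipsed, Et–Br eclipsed; 6.0 + 8.7 + 10.9 = 25.6 kJ/mol.
H at 60° (staggered): Br–Br gauche, OH–Br gauche, Et–Br gauche, Et–Br gauche; 2.9 + 2.1 + 3.8 + 3.8 = 12.6 kJ/mol.
H at 120° (eclipsed): Br–Br eclipsed, OH–H eclipsed, Et–Br eclipsed; 11.5 + 5.4 + 10.9 = 27.8 kJ/mol.
H at 180° (staggered): Br–Br gauche, Br–Br gauche, OH–Br gauche, Et–Br gauche; 2.9 + 2.9 + 2.1 + 3.8 = 11.7 kJ/mol.
H at 240° (eclipsed): Br–Br eclipsed, OH–Br eclipsed, Et–H eclipsed; 11.5 + 8.7 + 6.5 = 26.7 kJ/mol.
H at 300° (staggered): Br–Br gauche, OH–Br gauche, OH–Br gauche, Et–Br gauche; 2.9 + 2.1 + 2.1 + 3.8 = 10.9 kJ/mol.
The minimum (10.9 kJ/mol) occurs with H at 300°.

300°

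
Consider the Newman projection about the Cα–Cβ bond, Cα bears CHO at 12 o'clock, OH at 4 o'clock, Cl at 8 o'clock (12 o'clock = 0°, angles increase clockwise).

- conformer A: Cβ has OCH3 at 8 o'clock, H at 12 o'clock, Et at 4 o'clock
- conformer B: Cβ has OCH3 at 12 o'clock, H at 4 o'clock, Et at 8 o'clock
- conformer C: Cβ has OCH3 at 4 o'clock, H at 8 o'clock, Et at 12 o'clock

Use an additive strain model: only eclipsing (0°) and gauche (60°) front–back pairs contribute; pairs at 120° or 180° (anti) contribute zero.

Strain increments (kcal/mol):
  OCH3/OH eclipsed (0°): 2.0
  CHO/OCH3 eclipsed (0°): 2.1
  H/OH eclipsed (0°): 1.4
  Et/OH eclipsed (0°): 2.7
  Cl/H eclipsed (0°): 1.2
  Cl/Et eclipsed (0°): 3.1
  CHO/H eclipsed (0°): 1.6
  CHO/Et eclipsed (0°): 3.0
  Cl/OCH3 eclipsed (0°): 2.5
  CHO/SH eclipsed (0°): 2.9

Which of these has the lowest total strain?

C

A (eclipsed): CHO(0°)/H(0°) eclipsed 1.6; OH(120°)/Et(120°) eclipsed 2.7; Cl(240°)/OCH3(240°) eclipsed 2.5 → 6.8 kcal/mol.
B (eclipsed): CHO(0°)/OCH3(0°) eclipsed 2.1; OH(120°)/H(120°) eclipsed 1.4; Cl(240°)/Et(240°) eclipsed 3.1 → 6.6 kcal/mol.
C (eclipsed): CHO(0°)/Et(0°) eclipsed 3.0; OH(120°)/OCH3(120°) eclipsed 2.0; Cl(240°)/H(240°) eclipsed 1.2 → 6.2 kcal/mol.
C has the lowest total (6.2 kcal/mol).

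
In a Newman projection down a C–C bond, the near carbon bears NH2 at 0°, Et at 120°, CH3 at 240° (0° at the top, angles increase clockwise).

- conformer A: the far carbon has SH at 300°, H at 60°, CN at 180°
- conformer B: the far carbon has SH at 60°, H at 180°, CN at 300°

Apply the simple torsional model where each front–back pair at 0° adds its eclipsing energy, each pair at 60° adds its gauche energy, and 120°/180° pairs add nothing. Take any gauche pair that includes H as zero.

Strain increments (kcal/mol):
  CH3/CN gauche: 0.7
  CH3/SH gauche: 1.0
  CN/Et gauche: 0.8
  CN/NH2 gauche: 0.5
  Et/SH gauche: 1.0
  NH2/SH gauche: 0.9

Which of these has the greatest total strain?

A is staggered. NH2 at 0° is gauche with SH at 300° (0.9); Et at 120° is gauche with CN at 180° (0.8); CH3 at 240° is gauche with SH at 300° (1.0); CH3 at 240° is gauche with CN at 180° (0.7). Total 3.4 kcal/mol.
B is staggered. NH2 at 0° is gauche with SH at 60° (0.9); NH2 at 0° is gauche with CN at 300° (0.5); Et at 120° is gauche with SH at 60° (1.0); CH3 at 240° is gauche with CN at 300° (0.7). Total 3.1 kcal/mol.
A has the highest total (3.4 kcal/mol).

A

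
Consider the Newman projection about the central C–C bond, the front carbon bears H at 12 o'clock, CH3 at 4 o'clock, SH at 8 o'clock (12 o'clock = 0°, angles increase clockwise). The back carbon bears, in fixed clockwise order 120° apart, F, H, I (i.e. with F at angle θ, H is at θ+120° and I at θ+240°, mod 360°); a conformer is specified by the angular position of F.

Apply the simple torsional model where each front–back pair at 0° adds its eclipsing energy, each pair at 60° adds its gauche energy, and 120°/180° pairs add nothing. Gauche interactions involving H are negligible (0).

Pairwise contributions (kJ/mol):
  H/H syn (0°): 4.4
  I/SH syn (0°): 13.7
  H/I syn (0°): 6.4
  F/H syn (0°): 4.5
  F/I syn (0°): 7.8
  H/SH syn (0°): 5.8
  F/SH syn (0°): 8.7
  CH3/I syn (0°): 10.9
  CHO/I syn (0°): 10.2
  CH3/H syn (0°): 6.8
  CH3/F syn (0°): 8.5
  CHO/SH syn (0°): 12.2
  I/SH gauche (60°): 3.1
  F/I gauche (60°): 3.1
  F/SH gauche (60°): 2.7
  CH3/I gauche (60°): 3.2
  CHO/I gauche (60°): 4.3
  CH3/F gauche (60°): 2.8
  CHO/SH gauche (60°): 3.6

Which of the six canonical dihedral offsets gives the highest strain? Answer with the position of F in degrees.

F at 0° (eclipsed): H(0°)/F(0°) eclipsed 4.5; CH3(120°)/H(120°) eclipsed 6.8; SH(240°)/I(240°) eclipsed 13.7 → 25.0 kJ/mol.
F at 60° (staggered): CH3(120°)/F(60°) gauche 2.8; SH(240°)/I(300°) gauche 3.1 → 5.9 kJ/mol.
F at 120° (eclipsed): H(0°)/I(0°) eclipsed 6.4; CH3(120°)/F(120°) eclipsed 8.5; SH(240°)/H(240°) eclipsed 5.8 → 20.7 kJ/mol.
F at 180° (staggered): CH3(120°)/F(180°) gauche 2.8; CH3(120°)/I(60°) gauche 3.2; SH(240°)/F(180°) gauche 2.7 → 8.7 kJ/mol.
F at 240° (eclipsed): H(0°)/H(0°) eclipsed 4.4; CH3(120°)/I(120°) eclipsed 10.9; SH(240°)/F(240°) eclipsed 8.7 → 24.0 kJ/mol.
F at 300° (staggered): CH3(120°)/I(180°) gauche 3.2; SH(240°)/F(300°) gauche 2.7; SH(240°)/I(180°) gauche 3.1 → 9.0 kJ/mol.
The maximum (25.0 kJ/mol) occurs with F at 0°.

0°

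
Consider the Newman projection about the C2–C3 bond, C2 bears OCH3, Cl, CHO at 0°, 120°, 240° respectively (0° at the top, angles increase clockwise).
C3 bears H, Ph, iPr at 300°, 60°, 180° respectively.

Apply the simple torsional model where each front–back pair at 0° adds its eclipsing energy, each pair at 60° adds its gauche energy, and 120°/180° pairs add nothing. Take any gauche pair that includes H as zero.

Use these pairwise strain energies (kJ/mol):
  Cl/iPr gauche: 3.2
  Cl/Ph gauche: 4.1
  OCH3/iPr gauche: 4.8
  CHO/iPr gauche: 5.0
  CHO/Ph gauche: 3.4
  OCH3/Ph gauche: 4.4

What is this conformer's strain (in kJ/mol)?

16.7 kJ/mol

This conformer (staggered): OCH3(0°)/Ph(60°) gauche 4.4; Cl(120°)/Ph(60°) gauche 4.1; Cl(120°)/iPr(180°) gauche 3.2; CHO(240°)/iPr(180°) gauche 5.0 → 16.7 kJ/mol.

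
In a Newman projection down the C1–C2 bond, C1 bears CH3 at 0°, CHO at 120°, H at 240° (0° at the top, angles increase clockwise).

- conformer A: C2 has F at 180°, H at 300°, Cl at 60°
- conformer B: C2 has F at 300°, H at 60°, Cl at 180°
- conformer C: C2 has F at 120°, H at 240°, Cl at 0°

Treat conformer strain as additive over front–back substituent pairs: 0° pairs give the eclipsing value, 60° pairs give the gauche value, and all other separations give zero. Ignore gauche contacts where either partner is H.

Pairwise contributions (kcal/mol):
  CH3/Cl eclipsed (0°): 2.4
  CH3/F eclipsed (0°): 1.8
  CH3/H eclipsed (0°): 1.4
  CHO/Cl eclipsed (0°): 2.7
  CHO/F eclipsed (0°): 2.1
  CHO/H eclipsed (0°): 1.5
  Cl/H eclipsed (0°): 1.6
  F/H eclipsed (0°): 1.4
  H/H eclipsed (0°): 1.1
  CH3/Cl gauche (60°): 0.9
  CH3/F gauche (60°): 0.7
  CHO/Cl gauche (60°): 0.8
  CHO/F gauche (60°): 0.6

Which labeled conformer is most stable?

A is staggered. CH3 at 0° is gauche with Cl at 60° (0.9); CHO at 120° is gauche with F at 180° (0.6); CHO at 120° is gauche with Cl at 60° (0.8). Total 2.3 kcal/mol.
B is staggered. CH3 at 0° is gauche with F at 300° (0.7); CHO at 120° is gauche with Cl at 180° (0.8). Total 1.5 kcal/mol.
C is eclipsed. CH3 at 0° is eclipsed with Cl at 0° (2.4); CHO at 120° is eclipsed with F at 120° (2.1); H at 240° is eclipsed with H at 240° (1.1). Total 5.6 kcal/mol.
B has the lowest total (1.5 kcal/mol).

B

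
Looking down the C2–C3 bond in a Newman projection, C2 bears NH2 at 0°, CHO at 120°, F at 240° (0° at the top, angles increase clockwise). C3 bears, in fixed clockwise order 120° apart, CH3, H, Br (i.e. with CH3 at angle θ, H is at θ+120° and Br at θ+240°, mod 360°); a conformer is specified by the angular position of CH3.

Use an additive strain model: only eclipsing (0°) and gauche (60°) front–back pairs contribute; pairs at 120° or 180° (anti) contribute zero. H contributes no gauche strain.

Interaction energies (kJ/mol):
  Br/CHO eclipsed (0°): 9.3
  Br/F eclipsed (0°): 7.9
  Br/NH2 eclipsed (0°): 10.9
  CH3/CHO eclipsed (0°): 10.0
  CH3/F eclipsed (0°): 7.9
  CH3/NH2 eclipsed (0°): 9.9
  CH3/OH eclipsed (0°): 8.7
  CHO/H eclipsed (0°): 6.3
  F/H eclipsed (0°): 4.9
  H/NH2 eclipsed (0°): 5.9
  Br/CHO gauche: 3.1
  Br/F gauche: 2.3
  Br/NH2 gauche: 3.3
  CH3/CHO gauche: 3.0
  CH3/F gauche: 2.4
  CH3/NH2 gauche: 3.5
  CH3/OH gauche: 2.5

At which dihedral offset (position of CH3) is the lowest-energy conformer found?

CH3 at 0° (eclipsed): NH2(0°)/CH3(0°) eclipsed 9.9; CHO(120°)/H(120°) eclipsed 6.3; F(240°)/Br(240°) eclipsed 7.9 → 24.1 kJ/mol.
CH3 at 60° (staggered): NH2(0°)/CH3(60°) gauche 3.5; NH2(0°)/Br(300°) gauche 3.3; CHO(120°)/CH3(60°) gauche 3.0; F(240°)/Br(300°) gauche 2.3 → 12.1 kJ/mol.
CH3 at 120° (eclipsed): NH2(0°)/Br(0°) eclipsed 10.9; CHO(120°)/CH3(120°) eclipsed 10.0; F(240°)/H(240°) eclipsed 4.9 → 25.8 kJ/mol.
CH3 at 180° (staggered): NH2(0°)/Br(60°) gauche 3.3; CHO(120°)/CH3(180°) gauche 3.0; CHO(120°)/Br(60°) gauche 3.1; F(240°)/CH3(180°) gauche 2.4 → 11.8 kJ/mol.
CH3 at 240° (eclipsed): NH2(0°)/H(0°) eclipsed 5.9; CHO(120°)/Br(120°) eclipsed 9.3; F(240°)/CH3(240°) eclipsed 7.9 → 23.1 kJ/mol.
CH3 at 300° (staggered): NH2(0°)/CH3(300°) gauche 3.5; CHO(120°)/Br(180°) gauche 3.1; F(240°)/CH3(300°) gauche 2.4; F(240°)/Br(180°) gauche 2.3 → 11.3 kJ/mol.
The minimum (11.3 kJ/mol) occurs with CH3 at 300°.

300°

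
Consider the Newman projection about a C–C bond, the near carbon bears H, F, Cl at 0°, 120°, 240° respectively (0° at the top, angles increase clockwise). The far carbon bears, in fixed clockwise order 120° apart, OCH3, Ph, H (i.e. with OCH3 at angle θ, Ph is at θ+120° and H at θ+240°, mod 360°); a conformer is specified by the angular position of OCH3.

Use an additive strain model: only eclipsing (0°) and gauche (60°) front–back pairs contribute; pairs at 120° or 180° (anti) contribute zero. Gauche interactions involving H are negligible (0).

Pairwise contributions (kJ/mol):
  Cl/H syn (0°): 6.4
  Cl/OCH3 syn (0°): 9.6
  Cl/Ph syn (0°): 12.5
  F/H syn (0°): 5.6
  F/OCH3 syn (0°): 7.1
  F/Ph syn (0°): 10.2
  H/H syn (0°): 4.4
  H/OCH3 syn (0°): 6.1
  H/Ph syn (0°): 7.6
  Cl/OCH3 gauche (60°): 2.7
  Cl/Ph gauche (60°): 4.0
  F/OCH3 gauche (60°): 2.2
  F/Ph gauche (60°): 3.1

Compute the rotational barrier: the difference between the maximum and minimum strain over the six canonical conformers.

OCH3 at 0° is eclipsed. H at 0° is eclipsed with OCH3 at 0° (6.1); F at 120° is eclipsed with Ph at 120° (10.2); Cl at 240° is eclipsed with H at 240° (6.4). Total 22.7 kJ/mol.
OCH3 at 60° is staggered. F at 120° is gauche with OCH3 at 60° (2.2); F at 120° is gauche with Ph at 180° (3.1); Cl at 240° is gauche with Ph at 180° (4.0). Total 9.3 kJ/mol.
OCH3 at 120° is eclipsed. H at 0° is eclipsed with H at 0° (4.4); F at 120° is eclipsed with OCH3 at 120° (7.1); Cl at 240° is eclipsed with Ph at 240° (12.5). Total 24.0 kJ/mol.
OCH3 at 180° is staggered. F at 120° is gauche with OCH3 at 180° (2.2); Cl at 240° is gauche with OCH3 at 180° (2.7); Cl at 240° is gauche with Ph at 300° (4.0). Total 8.9 kJ/mol.
OCH3 at 240° is eclipsed. H at 0° is eclipsed with Ph at 0° (7.6); F at 120° is eclipsed with H at 120° (5.6); Cl at 240° is eclipsed with OCH3 at 240° (9.6). Total 22.8 kJ/mol.
OCH3 at 300° is staggered. F at 120° is gauche with Ph at 60° (3.1); Cl at 240° is gauche with OCH3 at 300° (2.7). Total 5.8 kJ/mol.
Max at 120° (24.0 kJ/mol), min at 300° (5.8 kJ/mol); barrier = 18.2 kJ/mol.

18.2 kJ/mol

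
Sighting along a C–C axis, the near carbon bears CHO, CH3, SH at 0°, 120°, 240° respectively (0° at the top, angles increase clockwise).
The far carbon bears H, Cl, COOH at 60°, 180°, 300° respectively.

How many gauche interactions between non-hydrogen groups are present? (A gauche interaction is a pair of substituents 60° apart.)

4

Non-H gauche pairs: CHO(0°)/COOH(300°); CH3(120°)/Cl(180°); SH(240°)/Cl(180°); SH(240°)/COOH(300°) — 4 interactions.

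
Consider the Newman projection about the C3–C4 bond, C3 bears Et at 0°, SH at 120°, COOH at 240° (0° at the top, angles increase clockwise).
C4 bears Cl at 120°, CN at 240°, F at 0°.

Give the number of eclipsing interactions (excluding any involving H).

3

Non-H eclipsing pairs: Et(0°)/F(0°); SH(120°)/Cl(120°); COOH(240°)/CN(240°) — 3 interactions.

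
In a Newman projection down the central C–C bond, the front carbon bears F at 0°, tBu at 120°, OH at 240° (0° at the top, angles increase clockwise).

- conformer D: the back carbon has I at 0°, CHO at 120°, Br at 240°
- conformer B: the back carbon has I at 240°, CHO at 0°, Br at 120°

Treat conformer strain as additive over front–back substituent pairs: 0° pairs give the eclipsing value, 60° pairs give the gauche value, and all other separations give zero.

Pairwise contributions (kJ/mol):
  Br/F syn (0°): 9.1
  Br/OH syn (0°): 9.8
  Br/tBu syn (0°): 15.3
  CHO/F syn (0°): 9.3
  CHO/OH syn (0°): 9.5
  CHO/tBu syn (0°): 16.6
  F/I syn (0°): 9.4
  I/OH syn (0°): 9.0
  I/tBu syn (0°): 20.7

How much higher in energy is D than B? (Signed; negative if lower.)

D (eclipsed): F(0°)/I(0°) eclipsed 9.4; tBu(120°)/CHO(120°) eclipsed 16.6; OH(240°)/Br(240°) eclipsed 9.8 → 35.8 kJ/mol.
B (eclipsed): F(0°)/CHO(0°) eclipsed 9.3; tBu(120°)/Br(120°) eclipsed 15.3; OH(240°)/I(240°) eclipsed 9.0 → 33.6 kJ/mol.
E(D) − E(B) = 35.8 − 33.6 = +2.2 kJ/mol.

+2.2 kJ/mol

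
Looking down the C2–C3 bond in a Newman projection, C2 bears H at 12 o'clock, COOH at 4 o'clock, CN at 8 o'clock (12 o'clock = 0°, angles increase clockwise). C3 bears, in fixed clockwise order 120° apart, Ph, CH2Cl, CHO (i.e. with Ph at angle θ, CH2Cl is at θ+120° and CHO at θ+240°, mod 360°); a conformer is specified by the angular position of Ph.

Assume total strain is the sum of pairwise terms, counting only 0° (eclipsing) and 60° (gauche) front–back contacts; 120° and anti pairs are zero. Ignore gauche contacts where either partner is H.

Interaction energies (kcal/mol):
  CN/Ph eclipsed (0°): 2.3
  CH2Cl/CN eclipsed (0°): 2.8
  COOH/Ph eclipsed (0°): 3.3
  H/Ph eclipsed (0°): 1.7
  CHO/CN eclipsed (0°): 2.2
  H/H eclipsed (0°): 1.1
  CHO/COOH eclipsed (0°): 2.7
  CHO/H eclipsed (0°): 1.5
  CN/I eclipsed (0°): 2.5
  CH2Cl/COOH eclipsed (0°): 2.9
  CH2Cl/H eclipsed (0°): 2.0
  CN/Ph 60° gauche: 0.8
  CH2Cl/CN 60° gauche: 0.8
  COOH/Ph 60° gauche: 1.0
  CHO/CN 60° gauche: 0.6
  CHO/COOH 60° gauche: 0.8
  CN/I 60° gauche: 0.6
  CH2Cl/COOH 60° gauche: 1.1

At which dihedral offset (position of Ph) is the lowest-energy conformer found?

Ph at 0° (eclipsed): H–Ph eclipsed, COOH–CH2Cl eclipsed, CN–CHO eclipsed; 1.7 + 2.9 + 2.2 = 6.8 kcal/mol.
Ph at 60° (staggered): COOH–Ph gauche, COOH–CH2Cl gauche, CN–CH2Cl gauche, CN–CHO gauche; 1.0 + 1.1 + 0.8 + 0.6 = 3.5 kcal/mol.
Ph at 120° (eclipsed): H–CHO eclipsed, COOH–Ph eclipsed, CN–CH2Cl eclipsed; 1.5 + 3.3 + 2.8 = 7.6 kcal/mol.
Ph at 180° (staggered): COOH–Ph gauche, COOH–CHO gauche, CN–Ph gauche, CN–CH2Cl gauche; 1.0 + 0.8 + 0.8 + 0.8 = 3.4 kcal/mol.
Ph at 240° (eclipsed): H–CH2Cl eclipsed, COOH–CHO eclipsed, CN–Ph eclipsed; 2.0 + 2.7 + 2.3 = 7.0 kcal/mol.
Ph at 300° (staggered): COOH–CH2Cl gauche, COOH–CHO gauche, CN–Ph gauche, CN–CHO gauche; 1.1 + 0.8 + 0.8 + 0.6 = 3.3 kcal/mol.
The minimum (3.3 kcal/mol) occurs with Ph at 300°.

300°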